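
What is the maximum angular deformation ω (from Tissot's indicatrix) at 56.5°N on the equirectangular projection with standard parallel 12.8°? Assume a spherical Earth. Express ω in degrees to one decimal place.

The equidistant cylindrical projection with φ₀ = 12.8° has h = 1 (meridians true) and k = cos φ₀ / cos φ along parallels.
At 56.5°: h = 1.000, k = 1.767; principal scales a = 1.767, b = 1.000.
sin(ω/2) = (a − b)/(a + b) = 0.7668/2.767 = 0.2771, so ω = 2 arcsin(0.2771) ≈ 32.2°.

32.2°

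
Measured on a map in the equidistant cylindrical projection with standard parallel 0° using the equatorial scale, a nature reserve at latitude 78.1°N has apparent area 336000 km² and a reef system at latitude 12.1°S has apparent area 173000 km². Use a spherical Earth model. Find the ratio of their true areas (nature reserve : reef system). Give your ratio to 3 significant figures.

0.410

Plate carrée has h = 1 and k = sec φ, giving areal scale sec φ; true area = (apparent area) · cos φ.
True area of nature reserve: 336000 × cos(78.1°) = 336000 × 0.2062 = 69280 km².
True area of reef system: 173000 × cos(12.1°) = 173000 × 0.9778 = 169200 km².
Ratio = 69280 / 169200 ≈ 0.410.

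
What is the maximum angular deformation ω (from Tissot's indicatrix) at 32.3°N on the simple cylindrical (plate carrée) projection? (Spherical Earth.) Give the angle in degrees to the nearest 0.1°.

Plate carrée maps x = Rλ, y = Rφ. The meridian scale is h = 1 and the parallel scale is k = 1/cos φ = sec φ.
At 32.3°: h = 1.000, k = 1.183; principal scales a = 1.183, b = 1.000.
sin(ω/2) = (a − b)/(a + b) = 0.1831/2.183 = 0.08386, so ω = 2 arcsin(0.08386) ≈ 9.6°.

9.6°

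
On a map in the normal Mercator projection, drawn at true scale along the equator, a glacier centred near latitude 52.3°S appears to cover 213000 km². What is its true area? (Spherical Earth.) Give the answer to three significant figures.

Mercator is conformal, so the point scale is isotropic: h = k = sec φ = 1/cos φ.
Areal scale = k² = sec²φ = 1/cos²(52.3°) = 1/0.6115² = 2.674.
True area = apparent / (areal scale) = 213000 / 2.674 ≈ 79700 km².

79700 km²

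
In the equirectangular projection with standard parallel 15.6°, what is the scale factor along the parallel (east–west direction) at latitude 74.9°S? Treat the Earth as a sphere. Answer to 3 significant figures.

3.70

The equidistant cylindrical projection with φ₀ = 15.6° has h = 1 (meridians true) and k = cos φ₀ / cos φ along parallels.
k = cos 15.6° / cos 74.9° = 0.9632/0.2605 = 3.697.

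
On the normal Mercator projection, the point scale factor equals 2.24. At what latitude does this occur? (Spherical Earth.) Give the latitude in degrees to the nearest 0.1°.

Mercator scale is k = sec φ = 1/cos φ.
1/cos φ = 2.24  ⇒  cos φ = 0.4464  ⇒  φ = arccos(0.4464) ≈ 63.5°.

63.5°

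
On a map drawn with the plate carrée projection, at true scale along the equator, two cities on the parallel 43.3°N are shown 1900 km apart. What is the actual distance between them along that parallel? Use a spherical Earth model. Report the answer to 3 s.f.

1380 km

Plate carrée maps x = Rλ, y = Rφ. The meridian scale is h = 1 and the parallel scale is k = 1/cos φ = sec φ.
Along the parallel at 43.3°, map distances are exaggerated by k = sec 43.3° = 1.374.
True distance = 1900 / 1.374 = 1900 × cos 43.3° ≈ 1380 km.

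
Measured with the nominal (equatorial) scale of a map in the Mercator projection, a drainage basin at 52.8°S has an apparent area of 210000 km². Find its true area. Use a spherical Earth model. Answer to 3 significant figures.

76800 km²

The Mercator projection is conformal; its linear scale factor is the same in every direction and equals sec φ = 1/cos φ.
Areal scale = k² = sec²φ = 1/cos²(52.8°) = 1/0.6046² = 2.736.
True area = apparent / (areal scale) = 210000 / 2.736 ≈ 76800 km².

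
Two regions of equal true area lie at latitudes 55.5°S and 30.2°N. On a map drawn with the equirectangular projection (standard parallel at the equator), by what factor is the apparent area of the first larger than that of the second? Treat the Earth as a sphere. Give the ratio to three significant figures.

1.53

For the equirectangular projection with φ₀ = 0 (plate carrée), h = 1 along meridians and k = sec φ along parallels.
Areal scale at 55.5°: h·k = 1.000 × 1.766 = 1.766.
Areal scale at 30.2°: h·k = 1.000 × 1.157 = 1.157.
Ratio = 1.766/1.157 ≈ 1.53.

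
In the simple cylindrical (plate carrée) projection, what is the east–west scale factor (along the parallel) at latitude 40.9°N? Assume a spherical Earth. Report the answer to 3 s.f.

In the plate carrée (x = Rλ, y = Rφ), meridians are true-scale (h = 1) and parallels are stretched by k = sec φ.
k = 1/cos 40.9° = 1/0.7559 = 1.323.

1.32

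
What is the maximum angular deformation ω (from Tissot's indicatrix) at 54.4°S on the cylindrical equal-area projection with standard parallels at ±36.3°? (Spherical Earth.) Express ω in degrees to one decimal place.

A cylindrical equal-area projection with standard parallel φ₀ has meridian scale h = cos φ / cos φ₀ and parallel scale k = cos φ₀ / cos φ (so areas are preserved, h·k = 1).
At 54.4°: h = 0.7223, k = 1.384; principal scales a = 1.384, b = 0.7223.
sin(ω/2) = (a − b)/(a + b) = 0.6622/2.107 = 0.3143, so ω = 2 arcsin(0.3143) ≈ 36.6°.

36.6°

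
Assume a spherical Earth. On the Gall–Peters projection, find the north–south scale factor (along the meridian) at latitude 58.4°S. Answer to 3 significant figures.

Gall–Peters is a cylindrical equal-area projection with standard parallels at ±45°. Cylindrical equal-area (φ₀ = 45°): h = cos φ / cos 45° along meridians, k = cos 45° / cos φ along parallels; h·k = 1.
h = cos 58.4° / cos 45° = 0.5240/0.7071 = 0.7410.

0.741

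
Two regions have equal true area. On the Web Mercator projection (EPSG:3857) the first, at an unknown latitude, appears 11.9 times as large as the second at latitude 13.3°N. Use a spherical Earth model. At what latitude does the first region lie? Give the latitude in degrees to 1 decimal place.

73.6°

On Mercator, (apparent₁)/(apparent₂) = sec²φ₁ / sec²φ₂ when true areas are equal.
cos²φ₂ / cos²φ₁ = 11.9  ⇒  cos φ₁ = cos 13.3° / √11.9 = 0.9732/3.450 = 0.2821.
φ₁ = arccos(0.2821) ≈ 73.6°.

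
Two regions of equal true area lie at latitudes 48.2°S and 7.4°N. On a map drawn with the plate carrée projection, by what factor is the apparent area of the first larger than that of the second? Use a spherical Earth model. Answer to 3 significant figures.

Plate carrée maps x = Rλ, y = Rφ. The meridian scale is h = 1 and the parallel scale is k = 1/cos φ = sec φ.
Areal scale at 48.2°: h·k = 1.000 × 1.500 = 1.500.
Areal scale at 7.4°: h·k = 1.000 × 1.008 = 1.008.
Ratio = 1.500/1.008 ≈ 1.49.

1.49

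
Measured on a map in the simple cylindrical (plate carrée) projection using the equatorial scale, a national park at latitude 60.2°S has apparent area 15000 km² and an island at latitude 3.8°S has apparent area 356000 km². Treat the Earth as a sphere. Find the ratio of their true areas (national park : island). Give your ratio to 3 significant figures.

On the plate carrée, areal scale = h·k = 1 × sec φ, so true area = apparent × cos φ.
True area of national park: 15000 × cos(60.2°) = 15000 × 0.4970 = 7455 km².
True area of island: 356000 × cos(3.8°) = 356000 × 0.9978 = 355200 km².
Ratio = 7455 / 355200 ≈ 0.0210.

0.0210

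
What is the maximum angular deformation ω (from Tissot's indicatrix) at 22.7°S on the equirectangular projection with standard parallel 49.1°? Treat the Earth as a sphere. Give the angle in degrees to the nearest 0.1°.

19.6°

The equidistant cylindrical projection with φ₀ = 49.1° has h = 1 (meridians true) and k = cos φ₀ / cos φ along parallels.
At 22.7°: h = 1.000, k = 0.7097; principal scales a = 1.000, b = 0.7097.
sin(ω/2) = (a − b)/(a + b) = 0.2903/1.710 = 0.1698, so ω = 2 arcsin(0.1698) ≈ 19.6°.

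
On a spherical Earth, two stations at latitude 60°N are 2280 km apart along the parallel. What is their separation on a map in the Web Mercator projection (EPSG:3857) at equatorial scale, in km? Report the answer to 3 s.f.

4560 km

The Mercator projection is conformal; its linear scale factor is the same in every direction and equals sec φ = 1/cos φ.
Along the parallel, k = sec 60° = 1/0.5000 = 2.000.
Map distance = 2280 × 2.000 ≈ 4560 km.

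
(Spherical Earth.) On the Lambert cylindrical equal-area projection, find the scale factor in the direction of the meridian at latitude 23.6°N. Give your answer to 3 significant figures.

The Lambert cylindrical equal-area projection is the cylindrical equal-area projection with its standard parallel at the equator (φ₀ = 0). Cylindrical equal-area (φ₀ = 0°): h = cos φ / cos 0° along meridians, k = cos 0° / cos φ along parallels; h·k = 1.
h = cos 23.6° / cos 0° = 0.9164/1.000 = 0.9164.

0.916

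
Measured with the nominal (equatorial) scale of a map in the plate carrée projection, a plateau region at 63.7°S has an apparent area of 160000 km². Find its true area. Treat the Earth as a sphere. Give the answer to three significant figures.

In the plate carrée (x = Rλ, y = Rφ), meridians are true-scale (h = 1) and parallels are stretched by k = sec φ.
Areal scale = h·k = 1 × sec φ; at 63.7°, h = 1.000, k = 2.257, so h·k = 2.257.
True area = apparent / (areal scale) = 160000 / 2.257 ≈ 70900 km².

70900 km²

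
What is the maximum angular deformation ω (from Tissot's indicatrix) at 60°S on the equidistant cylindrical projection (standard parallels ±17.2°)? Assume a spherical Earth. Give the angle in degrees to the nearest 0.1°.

36.5°

With standard parallel φ₀ = 17.2°, the equirectangular projection gives x = Rλ cos φ₀, y = Rφ, so h = 1 and k = cos 17.2° / cos φ.
At 60°: h = 1.000, k = 1.911; principal scales a = 1.911, b = 1.000.
sin(ω/2) = (a − b)/(a + b) = 0.9106/2.911 = 0.3128, so ω = 2 arcsin(0.3128) ≈ 36.5°.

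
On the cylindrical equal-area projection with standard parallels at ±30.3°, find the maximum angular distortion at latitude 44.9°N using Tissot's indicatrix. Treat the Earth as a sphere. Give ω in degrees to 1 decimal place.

For cylindrical equal-area with standard parallel φ₀, h = cos φ / cos φ₀ and k = cos φ₀ / cos φ, so h·k = 1.
At 44.9°: h = 0.8204, k = 1.219; principal scales a = 1.219, b = 0.8204.
sin(ω/2) = (a − b)/(a + b) = 0.3985/2.039 = 0.1954, so ω = 2 arcsin(0.1954) ≈ 22.5°.

22.5°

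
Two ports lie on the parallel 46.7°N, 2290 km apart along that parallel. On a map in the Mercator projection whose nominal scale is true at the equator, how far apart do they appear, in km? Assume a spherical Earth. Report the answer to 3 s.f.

Mercator is conformal, so the point scale is isotropic: h = k = sec φ = 1/cos φ.
Along the parallel, k = sec 46.7° = 1/0.6858 = 1.458.
Map distance = 2290 × 1.458 ≈ 3340 km.

3340 km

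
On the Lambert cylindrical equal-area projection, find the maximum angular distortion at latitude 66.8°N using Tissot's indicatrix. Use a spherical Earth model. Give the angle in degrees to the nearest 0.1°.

The Lambert cylindrical equal-area projection is the cylindrical equal-area projection with its standard parallel at the equator (φ₀ = 0). A cylindrical equal-area projection with standard parallel φ₀ has meridian scale h = cos φ / cos φ₀ and parallel scale k = cos φ₀ / cos φ (so areas are preserved, h·k = 1).
At 66.8°: h = 0.3939, k = 2.538; principal scales a = 2.538, b = 0.3939.
sin(ω/2) = (a − b)/(a + b) = 2.145/2.932 = 0.7313, so ω = 2 arcsin(0.7313) ≈ 94.0°.

94.0°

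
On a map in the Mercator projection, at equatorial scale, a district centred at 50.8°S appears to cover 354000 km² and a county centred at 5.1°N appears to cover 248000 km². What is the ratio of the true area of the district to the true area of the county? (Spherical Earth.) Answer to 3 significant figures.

Mercator's areal exaggeration is sec²φ; hence true area = (apparent area) · cos²φ.
True area of district: 354000 × cos²(50.8°) = 354000 × 0.3995 = 141400 km².
True area of county: 248000 × cos²(5.1°) = 248000 × 0.9921 = 246000 km².
Ratio = 141400 / 246000 ≈ 0.575.

0.575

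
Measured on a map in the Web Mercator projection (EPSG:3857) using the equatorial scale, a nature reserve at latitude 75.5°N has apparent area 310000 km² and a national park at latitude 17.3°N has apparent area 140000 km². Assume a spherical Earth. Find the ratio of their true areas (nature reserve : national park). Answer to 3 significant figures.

0.152

Mercator's areal exaggeration is sec²φ; hence true area = (apparent area) · cos²φ.
True area of nature reserve: 310000 × cos²(75.5°) = 310000 × 0.06269 = 19430 km².
True area of national park: 140000 × cos²(17.3°) = 140000 × 0.9116 = 127600 km².
Ratio = 19430 / 127600 ≈ 0.152.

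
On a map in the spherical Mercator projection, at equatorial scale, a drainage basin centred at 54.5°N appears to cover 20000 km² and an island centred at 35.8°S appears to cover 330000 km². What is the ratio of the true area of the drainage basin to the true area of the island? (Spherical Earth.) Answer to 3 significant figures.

Mercator's areal exaggeration is sec²φ; hence true area = (apparent area) · cos²φ.
True area of drainage basin: 20000 × cos²(54.5°) = 20000 × 0.3372 = 6744 km².
True area of island: 330000 × cos²(35.8°) = 330000 × 0.6578 = 217100 km².
Ratio = 6744 / 217100 ≈ 0.0311.

0.0311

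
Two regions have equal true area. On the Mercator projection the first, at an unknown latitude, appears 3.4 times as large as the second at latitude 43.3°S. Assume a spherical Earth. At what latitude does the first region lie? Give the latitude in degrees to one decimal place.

66.8°

Mercator areal scale is sec²φ, so apparent-area ratio = sec²φ₁ / sec²φ₂ = cos²φ₂ / cos²φ₁.
cos²φ₂ / cos²φ₁ = 3.4  ⇒  cos φ₁ = cos 43.3° / √3.4 = 0.7278/1.844 = 0.3947.
φ₁ = arccos(0.3947) ≈ 66.8°.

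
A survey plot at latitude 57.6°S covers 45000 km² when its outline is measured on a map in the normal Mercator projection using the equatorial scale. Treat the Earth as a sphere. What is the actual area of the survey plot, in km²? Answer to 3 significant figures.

Mercator is conformal, so the point scale is isotropic: h = k = sec φ = 1/cos φ.
Areal scale = k² = sec²φ = 1/cos²(57.6°) = 1/0.5358² = 3.483.
True area = apparent / (areal scale) = 45000 / 3.483 ≈ 12900 km².

12900 km²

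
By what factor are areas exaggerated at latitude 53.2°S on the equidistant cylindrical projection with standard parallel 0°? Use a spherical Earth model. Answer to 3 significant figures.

1.67

In the plate carrée (x = Rλ, y = Rφ), meridians are true-scale (h = 1) and parallels are stretched by k = sec φ.
Areal scale = h·k = 1 × sec φ; at 53.2°, h = 1.000, k = 1.669, so h·k = 1.669.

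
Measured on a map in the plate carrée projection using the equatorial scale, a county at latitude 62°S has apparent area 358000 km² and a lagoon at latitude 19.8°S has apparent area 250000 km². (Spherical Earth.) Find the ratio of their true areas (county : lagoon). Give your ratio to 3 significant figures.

Plate carrée has h = 1 and k = sec φ, giving areal scale sec φ; true area = (apparent area) · cos φ.
True area of county: 358000 × cos(62°) = 358000 × 0.4695 = 168100 km².
True area of lagoon: 250000 × cos(19.8°) = 250000 × 0.9409 = 235200 km².
Ratio = 168100 / 235200 ≈ 0.715.

0.715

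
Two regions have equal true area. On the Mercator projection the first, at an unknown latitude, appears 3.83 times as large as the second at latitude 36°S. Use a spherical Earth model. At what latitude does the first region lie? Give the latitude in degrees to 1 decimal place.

65.6°

Mercator areal scale is sec²φ, so apparent-area ratio = sec²φ₁ / sec²φ₂ = cos²φ₂ / cos²φ₁.
cos²φ₂ / cos²φ₁ = 3.83  ⇒  cos φ₁ = cos 36° / √3.83 = 0.8090/1.957 = 0.4134.
φ₁ = arccos(0.4134) ≈ 65.6°.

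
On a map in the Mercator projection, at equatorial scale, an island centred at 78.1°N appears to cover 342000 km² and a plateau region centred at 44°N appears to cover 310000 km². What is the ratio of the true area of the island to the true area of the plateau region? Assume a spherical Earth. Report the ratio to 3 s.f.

Mercator's areal exaggeration is sec²φ; hence true area = (apparent area) · cos²φ.
True area of island: 342000 × cos²(78.1°) = 342000 × 0.04252 = 14540 km².
True area of plateau region: 310000 × cos²(44°) = 310000 × 0.5174 = 160400 km².
Ratio = 14540 / 160400 ≈ 0.0907.

0.0907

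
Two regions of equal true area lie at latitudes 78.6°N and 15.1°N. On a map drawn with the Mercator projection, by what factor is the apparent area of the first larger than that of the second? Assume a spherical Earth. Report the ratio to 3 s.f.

Mercator is conformal with k = sec φ, so areal scale = k² = sec²φ.
At 78.6°: sec²(78.6°) = 1/0.1977² = 25.60.
At 15.1°: sec²(15.1°) = 1/0.9655² = 1.073.
Ratio = 25.60/1.073 = cos²(15.1°)/cos²(78.6°) ≈ 23.9.

23.9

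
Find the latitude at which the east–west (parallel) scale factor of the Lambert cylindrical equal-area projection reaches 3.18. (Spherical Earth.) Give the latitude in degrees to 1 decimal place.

71.7°

The Lambert cylindrical equal-area projection is the cylindrical equal-area projection with its standard parallel at the equator (φ₀ = 0). For cylindrical equal-area with standard parallel φ₀, h = cos φ / cos φ₀ and k = cos φ₀ / cos φ, so h·k = 1.
k = cos φ₀ / cos φ = 3.18  ⇒  cos φ = cos 0° / 3.18 = 0.3145.
φ = arccos(0.3145) ≈ 71.7°.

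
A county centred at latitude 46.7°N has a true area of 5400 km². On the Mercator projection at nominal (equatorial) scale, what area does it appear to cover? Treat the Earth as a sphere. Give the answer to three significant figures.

For Mercator, h = k = sec φ (a conformal cylindrical projection has a single point scale, 1/cos φ).
Areal scale = k² = sec²φ = 1/cos²(46.7°) = 1/0.6858² = 2.126.
Apparent area = 5400 × 2.126 ≈ 11500 km².

11500 km²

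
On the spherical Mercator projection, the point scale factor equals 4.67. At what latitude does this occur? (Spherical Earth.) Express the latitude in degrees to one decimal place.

Mercator scale is k = sec φ = 1/cos φ.
1/cos φ = 4.67  ⇒  cos φ = 0.2141  ⇒  φ = arccos(0.2141) ≈ 77.6°.

77.6°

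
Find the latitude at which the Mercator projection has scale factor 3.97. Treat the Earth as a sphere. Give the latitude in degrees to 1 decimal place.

Mercator scale is k = sec φ = 1/cos φ.
1/cos φ = 3.97  ⇒  cos φ = 0.2519  ⇒  φ = arccos(0.2519) ≈ 75.4°.

75.4°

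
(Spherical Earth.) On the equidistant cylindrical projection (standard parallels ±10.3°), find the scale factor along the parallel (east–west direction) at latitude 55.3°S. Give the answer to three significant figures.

The equidistant cylindrical projection with φ₀ = 10.3° has h = 1 (meridians true) and k = cos φ₀ / cos φ along parallels.
k = cos 10.3° / cos 55.3° = 0.9839/0.5693 = 1.728.

1.73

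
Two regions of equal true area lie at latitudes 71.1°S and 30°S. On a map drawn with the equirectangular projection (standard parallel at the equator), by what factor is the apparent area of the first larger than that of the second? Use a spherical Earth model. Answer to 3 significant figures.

For the equirectangular projection with φ₀ = 0 (plate carrée), h = 1 along meridians and k = sec φ along parallels.
Areal scale at 71.1°: h·k = 1.000 × 3.087 = 3.087.
Areal scale at 30°: h·k = 1.000 × 1.155 = 1.155.
Ratio = 3.087/1.155 ≈ 2.67.

2.67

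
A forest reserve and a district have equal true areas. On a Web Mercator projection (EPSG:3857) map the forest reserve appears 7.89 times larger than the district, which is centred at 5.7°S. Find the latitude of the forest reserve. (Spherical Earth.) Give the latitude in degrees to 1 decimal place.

Mercator areal scale is sec²φ, so apparent-area ratio = sec²φ₁ / sec²φ₂ = cos²φ₂ / cos²φ₁.
cos²φ₂ / cos²φ₁ = 7.89  ⇒  cos φ₁ = cos 5.7° / √7.89 = 0.9951/2.809 = 0.3542.
φ₁ = arccos(0.3542) ≈ 69.3°.

69.3°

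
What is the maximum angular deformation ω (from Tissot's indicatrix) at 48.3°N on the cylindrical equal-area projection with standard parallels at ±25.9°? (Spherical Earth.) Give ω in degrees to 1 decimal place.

34.1°

A cylindrical equal-area projection with standard parallel φ₀ has meridian scale h = cos φ / cos φ₀ and parallel scale k = cos φ₀ / cos φ (so areas are preserved, h·k = 1).
At 48.3°: h = 0.7395, k = 1.352; principal scales a = 1.352, b = 0.7395.
sin(ω/2) = (a − b)/(a + b) = 0.6127/2.092 = 0.2929, so ω = 2 arcsin(0.2929) ≈ 34.1°.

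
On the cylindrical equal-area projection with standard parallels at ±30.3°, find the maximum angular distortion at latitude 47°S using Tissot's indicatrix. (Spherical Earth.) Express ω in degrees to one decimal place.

26.8°

A cylindrical equal-area projection with standard parallel φ₀ has meridian scale h = cos φ / cos φ₀ and parallel scale k = cos φ₀ / cos φ (so areas are preserved, h·k = 1).
At 47°: h = 0.7899, k = 1.266; principal scales a = 1.266, b = 0.7899.
sin(ω/2) = (a − b)/(a + b) = 0.4761/2.056 = 0.2316, so ω = 2 arcsin(0.2316) ≈ 26.8°.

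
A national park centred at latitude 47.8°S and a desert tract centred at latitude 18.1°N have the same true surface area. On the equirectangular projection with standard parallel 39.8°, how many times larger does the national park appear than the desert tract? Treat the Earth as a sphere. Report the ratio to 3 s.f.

The equidistant cylindrical projection with φ₀ = 39.8° has h = 1 (meridians true) and k = cos φ₀ / cos φ along parallels.
Areal scale at 47.8°: h·k = 1.000 × 1.144 = 1.144.
Areal scale at 18.1°: h·k = 1.000 × 0.8083 = 0.8083.
Ratio = 1.144/0.8083 ≈ 1.42.

1.42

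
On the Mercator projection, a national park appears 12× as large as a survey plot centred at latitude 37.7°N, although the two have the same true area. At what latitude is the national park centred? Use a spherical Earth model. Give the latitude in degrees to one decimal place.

On Mercator, (apparent₁)/(apparent₂) = sec²φ₁ / sec²φ₂ when true areas are equal.
cos²φ₂ / cos²φ₁ = 12  ⇒  cos φ₁ = cos 37.7° / √12 = 0.7912/3.464 = 0.2284.
φ₁ = arccos(0.2284) ≈ 76.8°.

76.8°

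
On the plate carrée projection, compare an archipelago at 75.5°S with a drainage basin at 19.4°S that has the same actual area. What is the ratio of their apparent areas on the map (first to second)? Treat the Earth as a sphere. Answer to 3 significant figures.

3.77

Plate carrée maps x = Rλ, y = Rφ. The meridian scale is h = 1 and the parallel scale is k = 1/cos φ = sec φ.
Areal scale at 75.5°: h·k = 1.000 × 3.994 = 3.994.
Areal scale at 19.4°: h·k = 1.000 × 1.060 = 1.060.
Ratio = 3.994/1.060 ≈ 3.77.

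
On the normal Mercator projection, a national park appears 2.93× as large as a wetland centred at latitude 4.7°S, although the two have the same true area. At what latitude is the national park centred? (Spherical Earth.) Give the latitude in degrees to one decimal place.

54.4°

On Mercator, (apparent₁)/(apparent₂) = sec²φ₁ / sec²φ₂ when true areas are equal.
cos²φ₂ / cos²φ₁ = 2.93  ⇒  cos φ₁ = cos 4.7° / √2.93 = 0.9966/1.712 = 0.5822.
φ₁ = arccos(0.5822) ≈ 54.4°.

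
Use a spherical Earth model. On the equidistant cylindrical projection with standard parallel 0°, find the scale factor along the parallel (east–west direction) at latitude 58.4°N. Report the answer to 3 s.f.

In the plate carrée (x = Rλ, y = Rφ), meridians are true-scale (h = 1) and parallels are stretched by k = sec φ.
k = 1/cos 58.4° = 1/0.5240 = 1.908.

1.91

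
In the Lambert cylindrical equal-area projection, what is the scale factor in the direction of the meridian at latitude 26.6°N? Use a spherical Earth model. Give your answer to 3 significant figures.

0.894

The Lambert cylindrical equal-area projection is the cylindrical equal-area projection with its standard parallel at the equator (φ₀ = 0). A cylindrical equal-area projection with standard parallel φ₀ has meridian scale h = cos φ / cos φ₀ and parallel scale k = cos φ₀ / cos φ (so areas are preserved, h·k = 1).
h = cos 26.6° / cos 0° = 0.8942/1.000 = 0.8942.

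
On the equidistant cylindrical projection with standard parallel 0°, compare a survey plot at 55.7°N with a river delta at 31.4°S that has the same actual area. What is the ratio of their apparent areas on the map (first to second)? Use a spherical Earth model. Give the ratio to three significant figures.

For the equirectangular projection with φ₀ = 0 (plate carrée), h = 1 along meridians and k = sec φ along parallels.
Areal scale at 55.7°: h·k = 1.000 × 1.775 = 1.775.
Areal scale at 31.4°: h·k = 1.000 × 1.172 = 1.172.
Ratio = 1.775/1.172 ≈ 1.51.

1.51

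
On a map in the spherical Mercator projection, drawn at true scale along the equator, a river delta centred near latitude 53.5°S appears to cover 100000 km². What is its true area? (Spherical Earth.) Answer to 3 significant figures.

35400 km²

For Mercator, h = k = sec φ (a conformal cylindrical projection has a single point scale, 1/cos φ).
Areal scale = k² = sec²φ = 1/cos²(53.5°) = 1/0.5948² = 2.826.
True area = apparent / (areal scale) = 100000 / 2.826 ≈ 35400 km².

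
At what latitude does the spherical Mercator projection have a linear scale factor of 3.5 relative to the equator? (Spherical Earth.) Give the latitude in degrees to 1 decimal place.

73.4°

Mercator scale is k = sec φ = 1/cos φ.
1/cos φ = 3.5  ⇒  cos φ = 0.2857  ⇒  φ = arccos(0.2857) ≈ 73.4°.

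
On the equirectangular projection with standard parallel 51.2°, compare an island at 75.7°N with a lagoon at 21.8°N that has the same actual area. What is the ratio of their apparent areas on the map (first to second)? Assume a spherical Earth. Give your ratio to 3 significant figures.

3.76

In the equirectangular projection with standard parallel φ₀ = 51.2° (x = Rλ cos φ₀, y = Rφ), meridians are true-scale (h = 1) and the parallel scale is k = cos φ₀ / cos φ.
Areal scale at 75.7°: h·k = 1.000 × 2.537 = 2.537.
Areal scale at 21.8°: h·k = 1.000 × 0.6749 = 0.6749.
Ratio = 2.537/0.6749 ≈ 3.76.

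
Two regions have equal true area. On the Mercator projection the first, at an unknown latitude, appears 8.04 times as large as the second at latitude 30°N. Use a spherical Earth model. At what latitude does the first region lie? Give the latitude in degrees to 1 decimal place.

For equal true areas on Mercator, apparent areas scale as sec²φ, so the ratio is cos²φ₂ / cos²φ₁.
cos²φ₂ / cos²φ₁ = 8.04  ⇒  cos φ₁ = cos 30° / √8.04 = 0.8660/2.835 = 0.3054.
φ₁ = arccos(0.3054) ≈ 72.2°.

72.2°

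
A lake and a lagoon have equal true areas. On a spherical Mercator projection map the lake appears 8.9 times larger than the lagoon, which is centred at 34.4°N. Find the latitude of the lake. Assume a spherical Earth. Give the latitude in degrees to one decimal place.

Mercator areal scale is sec²φ, so apparent-area ratio = sec²φ₁ / sec²φ₂ = cos²φ₂ / cos²φ₁.
cos²φ₂ / cos²φ₁ = 8.9  ⇒  cos φ₁ = cos 34.4° / √8.9 = 0.8251/2.983 = 0.2766.
φ₁ = arccos(0.2766) ≈ 73.9°.

73.9°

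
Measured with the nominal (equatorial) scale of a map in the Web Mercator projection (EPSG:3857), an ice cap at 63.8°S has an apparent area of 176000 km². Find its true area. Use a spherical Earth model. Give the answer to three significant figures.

Mercator is conformal, so the point scale is isotropic: h = k = sec φ = 1/cos φ.
Areal scale = k² = sec²φ = 1/cos²(63.8°) = 1/0.4415² = 5.130.
True area = apparent / (areal scale) = 176000 / 5.130 ≈ 34300 km².

34300 km²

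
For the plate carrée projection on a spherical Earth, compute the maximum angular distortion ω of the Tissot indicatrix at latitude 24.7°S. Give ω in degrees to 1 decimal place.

For the equirectangular projection with φ₀ = 0 (plate carrée), h = 1 along meridians and k = sec φ along parallels.
At 24.7°: h = 1.000, k = 1.101; principal scales a = 1.101, b = 1.000.
sin(ω/2) = (a − b)/(a + b) = 0.1007/2.101 = 0.04794, so ω = 2 arcsin(0.04794) ≈ 5.5°.

5.5°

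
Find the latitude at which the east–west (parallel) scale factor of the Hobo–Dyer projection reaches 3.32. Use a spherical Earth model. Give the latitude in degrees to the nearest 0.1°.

76.2°

The Hobo–Dyer projection is cylindrical equal-area with φ₀ = 37.5°. A cylindrical equal-area projection with standard parallel φ₀ has meridian scale h = cos φ / cos φ₀ and parallel scale k = cos φ₀ / cos φ (so areas are preserved, h·k = 1).
k = cos φ₀ / cos φ = 3.32  ⇒  cos φ = cos 37.5° / 3.32 = 0.2390.
φ = arccos(0.2390) ≈ 76.2°.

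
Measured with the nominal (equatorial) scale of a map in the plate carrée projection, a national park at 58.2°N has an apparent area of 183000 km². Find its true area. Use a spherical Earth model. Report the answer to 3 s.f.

96400 km²

In the plate carrée (x = Rλ, y = Rφ), meridians are true-scale (h = 1) and parallels are stretched by k = sec φ.
Areal scale = h·k = 1 × sec φ; at 58.2°, h = 1.000, k = 1.898, so h·k = 1.898.
True area = apparent / (areal scale) = 183000 / 1.898 ≈ 96400 km².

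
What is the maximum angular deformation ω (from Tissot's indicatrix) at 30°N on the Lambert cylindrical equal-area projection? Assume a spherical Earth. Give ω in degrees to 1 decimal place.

The Lambert cylindrical equal-area projection is the cylindrical equal-area projection with its standard parallel at the equator (φ₀ = 0). A cylindrical equal-area projection with standard parallel φ₀ has meridian scale h = cos φ / cos φ₀ and parallel scale k = cos φ₀ / cos φ (so areas are preserved, h·k = 1).
At 30°: h = 0.8660, k = 1.155; principal scales a = 1.155, b = 0.8660.
sin(ω/2) = (a − b)/(a + b) = 0.2887/2.021 = 0.1429, so ω = 2 arcsin(0.1429) ≈ 16.4°.

16.4°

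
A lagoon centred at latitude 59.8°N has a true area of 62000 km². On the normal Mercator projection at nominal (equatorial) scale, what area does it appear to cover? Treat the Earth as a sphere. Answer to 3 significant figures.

Mercator is conformal, so the point scale is isotropic: h = k = sec φ = 1/cos φ.
Areal scale = k² = sec²φ = 1/cos²(59.8°) = 1/0.5030² = 3.952.
Apparent area = 62000 × 3.952 ≈ 245000 km².

245000 km²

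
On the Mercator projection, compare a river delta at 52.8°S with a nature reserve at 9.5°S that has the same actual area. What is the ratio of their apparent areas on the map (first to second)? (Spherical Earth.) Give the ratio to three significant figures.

On Mercator, area is exaggerated by sec²φ = 1/cos²φ.
At 52.8°: sec²(52.8°) = 1/0.6046² = 2.736.
At 9.5°: sec²(9.5°) = 1/0.9863² = 1.028.
Ratio = 2.736/1.028 = cos²(9.5°)/cos²(52.8°) ≈ 2.66.

2.66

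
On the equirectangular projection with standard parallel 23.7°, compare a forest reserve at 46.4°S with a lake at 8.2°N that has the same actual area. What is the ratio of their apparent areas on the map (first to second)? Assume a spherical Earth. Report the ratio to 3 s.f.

1.44

In the equirectangular projection with standard parallel φ₀ = 23.7° (x = Rλ cos φ₀, y = Rφ), meridians are true-scale (h = 1) and the parallel scale is k = cos φ₀ / cos φ.
Areal scale at 46.4°: h·k = 1.000 × 1.328 = 1.328.
Areal scale at 8.2°: h·k = 1.000 × 0.9251 = 0.9251.
Ratio = 1.328/0.9251 ≈ 1.44.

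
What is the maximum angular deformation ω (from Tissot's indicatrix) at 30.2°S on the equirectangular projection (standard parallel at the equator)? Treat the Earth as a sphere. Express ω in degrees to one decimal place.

8.4°

Plate carrée maps x = Rλ, y = Rφ. The meridian scale is h = 1 and the parallel scale is k = 1/cos φ = sec φ.
At 30.2°: h = 1.000, k = 1.157; principal scales a = 1.157, b = 1.000.
sin(ω/2) = (a − b)/(a + b) = 0.1570/2.157 = 0.07280, so ω = 2 arcsin(0.07280) ≈ 8.4°.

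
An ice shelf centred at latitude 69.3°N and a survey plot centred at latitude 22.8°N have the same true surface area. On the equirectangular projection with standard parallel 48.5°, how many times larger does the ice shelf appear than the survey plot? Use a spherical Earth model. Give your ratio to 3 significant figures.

2.61

With standard parallel φ₀ = 48.5°, the equirectangular projection gives x = Rλ cos φ₀, y = Rφ, so h = 1 and k = cos 48.5° / cos φ.
Areal scale at 69.3°: h·k = 1.000 × 1.875 = 1.875.
Areal scale at 22.8°: h·k = 1.000 × 0.7188 = 0.7188.
Ratio = 1.875/0.7188 ≈ 2.61.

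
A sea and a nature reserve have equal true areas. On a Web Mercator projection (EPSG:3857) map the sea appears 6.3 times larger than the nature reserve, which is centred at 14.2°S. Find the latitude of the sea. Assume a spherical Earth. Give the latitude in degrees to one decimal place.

67.3°

For equal true areas on Mercator, apparent areas scale as sec²φ, so the ratio is cos²φ₂ / cos²φ₁.
cos²φ₂ / cos²φ₁ = 6.3  ⇒  cos φ₁ = cos 14.2° / √6.3 = 0.9694/2.510 = 0.3862.
φ₁ = arccos(0.3862) ≈ 67.3°.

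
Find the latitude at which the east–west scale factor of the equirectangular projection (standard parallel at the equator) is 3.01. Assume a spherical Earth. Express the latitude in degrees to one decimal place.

Plate carrée: h = 1, k = sec φ along parallels.
sec φ = 3.01  ⇒  cos φ = 0.3322  ⇒  φ ≈ 70.6°.

70.6°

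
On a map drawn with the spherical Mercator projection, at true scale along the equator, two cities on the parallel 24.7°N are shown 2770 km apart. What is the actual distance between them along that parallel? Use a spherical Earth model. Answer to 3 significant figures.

2520 km

For Mercator, h = k = sec φ (a conformal cylindrical projection has a single point scale, 1/cos φ).
Along the parallel at 24.7°, map distances are exaggerated by k = sec 24.7° = 1.101.
True distance = 2770 / 1.101 = 2770 × cos 24.7° ≈ 2520 km.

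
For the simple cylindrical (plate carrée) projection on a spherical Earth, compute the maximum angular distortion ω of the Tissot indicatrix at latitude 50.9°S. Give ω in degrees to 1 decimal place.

For the equirectangular projection with φ₀ = 0 (plate carrée), h = 1 along meridians and k = sec φ along parallels.
At 50.9°: h = 1.000, k = 1.586; principal scales a = 1.586, b = 1.000.
sin(ω/2) = (a − b)/(a + b) = 0.5856/2.586 = 0.2265, so ω = 2 arcsin(0.2265) ≈ 26.2°.

26.2°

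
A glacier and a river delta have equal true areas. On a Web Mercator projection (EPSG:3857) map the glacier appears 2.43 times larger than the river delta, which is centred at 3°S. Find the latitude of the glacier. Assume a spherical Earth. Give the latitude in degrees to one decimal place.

For equal true areas on Mercator, apparent areas scale as sec²φ, so the ratio is cos²φ₂ / cos²φ₁.
cos²φ₂ / cos²φ₁ = 2.43  ⇒  cos φ₁ = cos 3° / √2.43 = 0.9986/1.559 = 0.6406.
φ₁ = arccos(0.6406) ≈ 50.2°.

50.2°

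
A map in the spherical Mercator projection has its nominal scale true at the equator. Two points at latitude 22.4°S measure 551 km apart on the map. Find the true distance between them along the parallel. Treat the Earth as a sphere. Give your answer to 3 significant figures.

509 km

Mercator is conformal, so the point scale is isotropic: h = k = sec φ = 1/cos φ.
Along the parallel at 22.4°, map distances are exaggerated by k = sec 22.4° = 1.082.
True distance = 551 / 1.082 = 551 × cos 22.4° ≈ 509 km.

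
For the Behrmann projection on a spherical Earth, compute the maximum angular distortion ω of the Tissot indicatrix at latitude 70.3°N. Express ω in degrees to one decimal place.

The Behrmann projection is cylindrical equal-area with φ₀ = 30°. Cylindrical equal-area (φ₀ = 30°): h = cos φ / cos 30° along meridians, k = cos 30° / cos φ along parallels; h·k = 1.
At 70.3°: h = 0.3892, k = 2.569; principal scales a = 2.569, b = 0.3892.
sin(ω/2) = (a − b)/(a + b) = 2.180/2.958 = 0.7368, so ω = 2 arcsin(0.7368) ≈ 94.9°.

94.9°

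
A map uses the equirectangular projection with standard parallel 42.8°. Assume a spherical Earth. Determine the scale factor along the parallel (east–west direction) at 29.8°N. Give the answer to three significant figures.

0.846

In the equirectangular projection with standard parallel φ₀ = 42.8° (x = Rλ cos φ₀, y = Rφ), meridians are true-scale (h = 1) and the parallel scale is k = cos φ₀ / cos φ.
k = cos 42.8° / cos 29.8° = 0.7337/0.8678 = 0.8455.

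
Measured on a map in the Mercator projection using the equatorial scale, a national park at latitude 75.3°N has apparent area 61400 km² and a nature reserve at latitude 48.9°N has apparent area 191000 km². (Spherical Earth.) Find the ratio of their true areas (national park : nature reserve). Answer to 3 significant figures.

0.0479

On Mercator the areal scale is sec²φ, so true area = apparent × cos²φ.
True area of national park: 61400 × cos²(75.3°) = 61400 × 0.06439 = 3954 km².
True area of nature reserve: 191000 × cos²(48.9°) = 191000 × 0.4321 = 82540 km².
Ratio = 3954 / 82540 ≈ 0.0479.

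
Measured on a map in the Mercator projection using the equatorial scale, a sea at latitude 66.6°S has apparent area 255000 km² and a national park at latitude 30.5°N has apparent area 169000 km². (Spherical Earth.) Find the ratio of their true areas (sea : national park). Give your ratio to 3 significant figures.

Since Mercator area scale is 1/cos²φ, the true area equals the apparent area multiplied by cos²φ.
True area of sea: 255000 × cos²(66.6°) = 255000 × 0.1577 = 40220 km².
True area of national park: 169000 × cos²(30.5°) = 169000 × 0.7424 = 125500 km².
Ratio = 40220 / 125500 ≈ 0.321.

0.321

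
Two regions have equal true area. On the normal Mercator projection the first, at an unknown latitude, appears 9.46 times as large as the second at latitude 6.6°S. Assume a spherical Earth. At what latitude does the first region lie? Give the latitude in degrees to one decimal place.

71.2°

Mercator areal scale is sec²φ, so apparent-area ratio = sec²φ₁ / sec²φ₂ = cos²φ₂ / cos²φ₁.
cos²φ₂ / cos²φ₁ = 9.46  ⇒  cos φ₁ = cos 6.6° / √9.46 = 0.9934/3.076 = 0.3230.
φ₁ = arccos(0.3230) ≈ 71.2°.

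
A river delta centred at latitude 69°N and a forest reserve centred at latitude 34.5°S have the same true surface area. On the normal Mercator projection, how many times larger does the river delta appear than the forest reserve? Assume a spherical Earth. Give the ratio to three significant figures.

Mercator is conformal with k = sec φ, so areal scale = k² = sec²φ.
At 69°: sec²(69°) = 1/0.3584² = 7.786.
At 34.5°: sec²(34.5°) = 1/0.8241² = 1.472.
Ratio = 7.786/1.472 = cos²(34.5°)/cos²(69°) ≈ 5.29.

5.29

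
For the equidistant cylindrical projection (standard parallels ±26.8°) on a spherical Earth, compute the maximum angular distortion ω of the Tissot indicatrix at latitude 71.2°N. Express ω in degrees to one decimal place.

The equidistant cylindrical projection with φ₀ = 26.8° has h = 1 (meridians true) and k = cos φ₀ / cos φ along parallels.
At 71.2°: h = 1.000, k = 2.770; principal scales a = 2.770, b = 1.000.
sin(ω/2) = (a − b)/(a + b) = 1.770/3.770 = 0.4695, so ω = 2 arcsin(0.4695) ≈ 56.0°.

56.0°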